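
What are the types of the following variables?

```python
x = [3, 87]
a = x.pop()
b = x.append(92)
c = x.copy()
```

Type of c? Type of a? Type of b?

copy() returns list; pop() returns element; append() returns None

list, int, NoneType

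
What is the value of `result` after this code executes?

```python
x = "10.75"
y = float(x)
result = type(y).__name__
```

x is str; y is float; result = 'float'

'float'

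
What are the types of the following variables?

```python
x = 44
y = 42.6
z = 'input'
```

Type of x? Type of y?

x is assigned a bare integer (no decimal point), so it is an int; y is assigned a number with a decimal point, so it is a float

int, float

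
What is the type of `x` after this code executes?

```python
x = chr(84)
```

chr() returns str (single char)

str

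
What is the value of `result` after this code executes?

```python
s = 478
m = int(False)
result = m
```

s = 478; m = 0; result = 0

0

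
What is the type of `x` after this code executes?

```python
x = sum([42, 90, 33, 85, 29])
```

sum() of ints returns int

int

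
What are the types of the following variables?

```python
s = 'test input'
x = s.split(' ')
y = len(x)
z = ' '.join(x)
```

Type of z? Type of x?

str.join() returns str; str.split() returns list

str, list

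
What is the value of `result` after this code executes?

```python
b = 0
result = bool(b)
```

b = 0; result = False

False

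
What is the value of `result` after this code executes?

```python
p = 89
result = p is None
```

p = 89; result = False

False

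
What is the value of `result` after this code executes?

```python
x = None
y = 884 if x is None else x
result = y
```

x = None; y = 884; result = 884

884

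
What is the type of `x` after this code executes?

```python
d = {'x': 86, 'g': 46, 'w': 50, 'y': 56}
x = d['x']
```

Accessing dict[str, int] with str key returns int

int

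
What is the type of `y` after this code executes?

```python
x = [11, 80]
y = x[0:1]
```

Slicing a list returns a list

list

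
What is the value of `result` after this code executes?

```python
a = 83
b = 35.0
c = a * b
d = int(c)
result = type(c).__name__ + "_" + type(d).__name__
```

a is int; b is float; c is float; d is int; result = 'float_int'

'float_int'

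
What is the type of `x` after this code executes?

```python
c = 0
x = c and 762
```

'and' returns first falsy value (0 is int)

int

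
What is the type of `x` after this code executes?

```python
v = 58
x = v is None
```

'is' comparison returns bool

bool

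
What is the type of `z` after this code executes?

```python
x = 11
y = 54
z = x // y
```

int // int = int

int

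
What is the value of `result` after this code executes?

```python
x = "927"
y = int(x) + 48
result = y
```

x = '927'; y = 975; result = 975

975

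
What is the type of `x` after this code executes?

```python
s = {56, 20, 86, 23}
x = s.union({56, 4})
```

set.union() returns a new set

set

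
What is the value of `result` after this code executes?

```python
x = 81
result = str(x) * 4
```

x = 81; result = '81818181'

'81818181'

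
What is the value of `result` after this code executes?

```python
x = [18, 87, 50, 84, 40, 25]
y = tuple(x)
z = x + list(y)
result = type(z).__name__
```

x is list; y is tuple; z is list; result = 'list'

'list'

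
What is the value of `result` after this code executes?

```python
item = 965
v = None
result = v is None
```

item = 965; v = None; result = True

True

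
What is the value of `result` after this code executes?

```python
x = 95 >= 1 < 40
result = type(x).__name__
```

x is bool; result = 'bool'

'bool'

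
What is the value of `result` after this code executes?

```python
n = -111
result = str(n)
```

n = -111; result = '-111'

'-111'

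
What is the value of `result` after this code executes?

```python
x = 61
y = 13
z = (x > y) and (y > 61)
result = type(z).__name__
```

x is int; y is int; z is bool; result = 'bool'

'bool'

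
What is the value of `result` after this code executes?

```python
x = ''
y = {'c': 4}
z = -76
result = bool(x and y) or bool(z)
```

x = ''; y = {'c': 4}; z = -76; result = True

True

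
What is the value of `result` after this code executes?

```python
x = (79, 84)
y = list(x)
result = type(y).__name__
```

x is tuple; y is list; result = 'list'

'list'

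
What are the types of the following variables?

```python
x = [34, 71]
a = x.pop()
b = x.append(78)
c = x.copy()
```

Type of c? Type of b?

copy() returns list; append() returns None

list, NoneType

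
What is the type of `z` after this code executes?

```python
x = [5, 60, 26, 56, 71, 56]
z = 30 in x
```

'in' operator returns bool

bool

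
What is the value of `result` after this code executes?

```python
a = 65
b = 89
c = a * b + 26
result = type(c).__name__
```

a is int; b is int; c is int; result = 'int'

'int'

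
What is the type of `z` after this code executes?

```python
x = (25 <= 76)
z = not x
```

'not' returns bool

bool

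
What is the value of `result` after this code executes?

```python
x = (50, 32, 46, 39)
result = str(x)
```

x = (50, 32, 46, 39); result = '(50, 32, 46, 39)'

'(50, 32, 46, 39)'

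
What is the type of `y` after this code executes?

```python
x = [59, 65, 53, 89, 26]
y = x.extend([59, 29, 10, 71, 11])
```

list.extend() returns None

NoneType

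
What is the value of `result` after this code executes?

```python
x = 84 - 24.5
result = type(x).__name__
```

x is float; result = 'float'

'float'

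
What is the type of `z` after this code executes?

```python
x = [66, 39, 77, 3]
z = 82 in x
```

'in' operator returns bool

bool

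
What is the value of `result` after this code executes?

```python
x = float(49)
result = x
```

x = 49.0; result = 49.0

49.0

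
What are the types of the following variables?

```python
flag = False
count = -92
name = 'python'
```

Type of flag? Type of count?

flag is assigned the constant False, which has type bool; count is assigned a bare integer (no decimal point), so it is an int

bool, int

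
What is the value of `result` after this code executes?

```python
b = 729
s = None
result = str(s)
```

b = 729; s = None; result = 'None'

'None'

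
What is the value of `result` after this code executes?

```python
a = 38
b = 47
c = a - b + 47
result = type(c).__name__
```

a is int; b is int; c is int; result = 'int'

'int'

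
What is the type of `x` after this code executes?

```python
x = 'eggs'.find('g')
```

str.find() returns int index

int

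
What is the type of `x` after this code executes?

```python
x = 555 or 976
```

'or' returns first truthy value (int)

int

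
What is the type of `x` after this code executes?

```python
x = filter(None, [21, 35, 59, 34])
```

filter() returns a filter object

filter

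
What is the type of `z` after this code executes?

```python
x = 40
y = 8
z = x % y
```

int % int = int

int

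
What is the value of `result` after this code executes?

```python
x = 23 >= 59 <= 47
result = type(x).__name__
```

x is bool; result = 'bool'

'bool'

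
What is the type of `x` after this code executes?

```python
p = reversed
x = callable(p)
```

callable() returns bool

bool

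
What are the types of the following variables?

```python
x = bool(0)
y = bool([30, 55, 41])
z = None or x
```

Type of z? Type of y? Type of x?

None or bool returns the bool; bool() returns bool; bool() returns bool

bool, bool, bool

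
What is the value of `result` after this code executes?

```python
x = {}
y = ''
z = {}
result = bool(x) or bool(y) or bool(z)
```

x = {}; y = ''; z = {}; result = False

False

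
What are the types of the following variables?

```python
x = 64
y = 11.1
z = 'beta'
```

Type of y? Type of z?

y is assigned a number with a decimal point, so it is a float; z is assigned a quoted string literal, so it is a str

float, str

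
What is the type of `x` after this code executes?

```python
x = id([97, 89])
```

id() returns int

int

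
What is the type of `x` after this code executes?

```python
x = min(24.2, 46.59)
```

min() of floats returns float

float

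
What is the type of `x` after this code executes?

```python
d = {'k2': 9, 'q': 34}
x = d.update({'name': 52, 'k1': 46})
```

dict.update() returns None

NoneType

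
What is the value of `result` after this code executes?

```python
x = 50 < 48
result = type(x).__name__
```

x is bool; result = 'bool'

'bool'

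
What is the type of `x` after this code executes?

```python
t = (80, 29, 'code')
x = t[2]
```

Index 2 of tuple is a str literal

str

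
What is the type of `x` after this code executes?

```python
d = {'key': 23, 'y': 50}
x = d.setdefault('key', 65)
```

dict.setdefault() returns the (existing or default) value

int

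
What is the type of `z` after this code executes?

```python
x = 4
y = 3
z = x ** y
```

positive int ** positive int = int

int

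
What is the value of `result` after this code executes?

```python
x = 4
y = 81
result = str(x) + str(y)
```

x = 4; y = 81; result = '481'

'481'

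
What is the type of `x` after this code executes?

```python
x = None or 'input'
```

'or' with None returns the other truthy value (str)

str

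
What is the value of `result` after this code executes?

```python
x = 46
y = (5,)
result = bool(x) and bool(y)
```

x = 46; y = (5,); result = True

True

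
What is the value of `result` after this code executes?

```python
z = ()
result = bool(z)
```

z = (); result = False

False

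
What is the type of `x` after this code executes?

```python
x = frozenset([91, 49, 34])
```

frozenset() returns frozenset

frozenset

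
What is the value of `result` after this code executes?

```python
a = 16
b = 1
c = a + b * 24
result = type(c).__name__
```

a is int; b is int; c is int; result = 'int'

'int'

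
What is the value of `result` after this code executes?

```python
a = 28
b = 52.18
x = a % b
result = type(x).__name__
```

a is int; b is float; x is float; result = 'float'

'float'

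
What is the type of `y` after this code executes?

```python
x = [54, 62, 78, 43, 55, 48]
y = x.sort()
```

list.sort() returns None (mutates in place)

NoneType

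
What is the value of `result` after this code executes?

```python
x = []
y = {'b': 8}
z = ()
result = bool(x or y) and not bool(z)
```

x = []; y = {'b': 8}; z = (); result = True

True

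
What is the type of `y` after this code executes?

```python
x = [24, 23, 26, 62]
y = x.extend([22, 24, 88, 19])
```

list.extend() returns None

NoneType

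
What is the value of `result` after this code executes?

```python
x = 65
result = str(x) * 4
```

x = 65; result = '65656565'

'65656565'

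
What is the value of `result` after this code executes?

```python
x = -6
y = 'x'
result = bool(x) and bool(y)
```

x = -6; y = 'x'; result = True

True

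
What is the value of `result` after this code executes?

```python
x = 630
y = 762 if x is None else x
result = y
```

x = 630; y = 630; result = 630

630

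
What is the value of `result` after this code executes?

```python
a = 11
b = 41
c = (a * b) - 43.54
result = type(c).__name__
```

a is int; b is int; c is float; result = 'float'

'float'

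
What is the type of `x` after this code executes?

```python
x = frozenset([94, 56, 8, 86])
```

frozenset() returns frozenset

frozenset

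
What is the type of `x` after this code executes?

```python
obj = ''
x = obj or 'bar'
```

'or' returns first truthy value (str)

str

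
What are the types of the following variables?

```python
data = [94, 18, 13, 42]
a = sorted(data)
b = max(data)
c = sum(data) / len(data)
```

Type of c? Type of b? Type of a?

int / int = float; max of ints returns int; sorted() returns list

float, int, list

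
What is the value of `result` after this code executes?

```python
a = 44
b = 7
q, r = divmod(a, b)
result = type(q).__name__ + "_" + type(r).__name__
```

a is int; b is int; q is int; r is int; result = 'int_int'

'int_int'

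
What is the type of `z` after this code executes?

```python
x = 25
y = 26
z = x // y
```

int // int = int

int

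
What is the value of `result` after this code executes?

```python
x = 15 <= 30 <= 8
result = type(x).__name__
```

x is bool; result = 'bool'

'bool'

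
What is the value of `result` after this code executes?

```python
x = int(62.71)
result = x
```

x = 62; result = 62

62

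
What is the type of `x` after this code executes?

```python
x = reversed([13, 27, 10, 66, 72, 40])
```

reversed() on a list returns list_reverseiterator

list_reverseiterator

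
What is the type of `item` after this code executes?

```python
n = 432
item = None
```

None has type NoneType

NoneType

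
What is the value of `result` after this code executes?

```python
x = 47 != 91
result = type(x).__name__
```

x is bool; result = 'bool'

'bool'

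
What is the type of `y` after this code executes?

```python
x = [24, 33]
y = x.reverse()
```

list.reverse() returns None

NoneType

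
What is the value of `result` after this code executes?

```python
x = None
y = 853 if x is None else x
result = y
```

x = None; y = 853; result = 853

853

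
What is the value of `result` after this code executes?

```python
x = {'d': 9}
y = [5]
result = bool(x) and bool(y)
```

x = {'d': 9}; y = [5]; result = True

True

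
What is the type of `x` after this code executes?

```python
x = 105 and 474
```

'and' with truthy values returns last operand (int)

int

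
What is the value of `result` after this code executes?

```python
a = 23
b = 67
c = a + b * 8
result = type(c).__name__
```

a is int; b is int; c is int; result = 'int'

'int'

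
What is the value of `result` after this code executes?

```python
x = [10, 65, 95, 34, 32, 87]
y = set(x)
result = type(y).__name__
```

x is list; y is set; result = 'set'

'set'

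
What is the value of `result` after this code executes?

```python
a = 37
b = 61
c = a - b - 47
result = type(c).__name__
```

a is int; b is int; c is int; result = 'int'

'int'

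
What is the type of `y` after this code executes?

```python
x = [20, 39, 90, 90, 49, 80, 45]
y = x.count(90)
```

list.count() returns int

int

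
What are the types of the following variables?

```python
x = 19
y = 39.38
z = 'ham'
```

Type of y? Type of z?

y is assigned a number with a decimal point, so it is a float; z is assigned a quoted string literal, so it is a str

float, str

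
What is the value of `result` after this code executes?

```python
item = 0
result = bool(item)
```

item = 0; result = False

False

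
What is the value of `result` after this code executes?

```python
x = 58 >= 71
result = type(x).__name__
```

x is bool; result = 'bool'

'bool'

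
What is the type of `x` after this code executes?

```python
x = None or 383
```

'or' with None returns the other truthy value

int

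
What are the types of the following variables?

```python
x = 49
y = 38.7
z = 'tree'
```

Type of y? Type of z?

y is assigned a number with a decimal point, so it is a float; z is assigned a quoted string literal, so it is a str

float, str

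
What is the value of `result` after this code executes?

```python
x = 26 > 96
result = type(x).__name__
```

x is bool; result = 'bool'

'bool'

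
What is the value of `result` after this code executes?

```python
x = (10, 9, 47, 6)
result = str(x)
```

x = (10, 9, 47, 6); result = '(10, 9, 47, 6)'

'(10, 9, 47, 6)'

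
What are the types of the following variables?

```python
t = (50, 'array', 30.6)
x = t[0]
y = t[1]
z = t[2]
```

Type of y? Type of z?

tuple[1] is str; tuple[2] is float

str, float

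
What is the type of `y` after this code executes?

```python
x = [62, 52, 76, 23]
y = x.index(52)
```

list.index() returns int

int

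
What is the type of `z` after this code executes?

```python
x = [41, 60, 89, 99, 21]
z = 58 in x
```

'in' operator returns bool

bool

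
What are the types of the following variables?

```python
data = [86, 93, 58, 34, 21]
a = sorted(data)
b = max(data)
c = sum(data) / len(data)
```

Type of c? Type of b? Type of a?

int / int = float; max of ints returns int; sorted() returns list

float, int, list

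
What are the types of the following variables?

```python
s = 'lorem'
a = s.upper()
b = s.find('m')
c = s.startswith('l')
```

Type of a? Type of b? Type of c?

upper() returns str; find() returns int; startswith() returns bool

str, int, bool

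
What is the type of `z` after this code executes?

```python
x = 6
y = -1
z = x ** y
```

int ** negative = float

float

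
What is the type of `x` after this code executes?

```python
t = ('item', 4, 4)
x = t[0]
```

Index 0 of tuple is a str literal

str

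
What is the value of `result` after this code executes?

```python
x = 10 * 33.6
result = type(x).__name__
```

x is float; result = 'float'

'float'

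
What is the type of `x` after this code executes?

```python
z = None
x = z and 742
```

'and' returns first falsy value (None)

NoneType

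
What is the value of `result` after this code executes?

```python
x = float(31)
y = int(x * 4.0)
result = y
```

x = 31.0; y = 124; result = 124

124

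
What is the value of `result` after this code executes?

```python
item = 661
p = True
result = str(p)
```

item = 661; p = True; result = 'True'

'True'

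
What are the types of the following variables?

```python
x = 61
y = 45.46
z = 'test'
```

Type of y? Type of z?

y is assigned a number with a decimal point, so it is a float; z is assigned a quoted string literal, so it is a str

float, str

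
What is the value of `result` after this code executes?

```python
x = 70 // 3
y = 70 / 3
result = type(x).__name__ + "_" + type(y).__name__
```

x is int; y is float; result = 'int_float'

'int_float'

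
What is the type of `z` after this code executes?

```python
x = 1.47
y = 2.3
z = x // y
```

float // float = float

float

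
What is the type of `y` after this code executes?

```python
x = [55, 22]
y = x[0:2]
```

Slicing a list returns a list

list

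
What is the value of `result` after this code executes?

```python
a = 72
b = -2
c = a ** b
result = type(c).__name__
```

a is int; b is int; c is float; result = 'float'

'float'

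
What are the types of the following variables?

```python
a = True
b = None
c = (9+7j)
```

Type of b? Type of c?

b is assigned None, whose type is NoneType; c is assigned (9+7j), an int plus an imaginary literal (j suffix), which evaluates to complex

NoneType, complex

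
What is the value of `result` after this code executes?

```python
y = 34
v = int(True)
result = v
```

y = 34; v = 1; result = 1

1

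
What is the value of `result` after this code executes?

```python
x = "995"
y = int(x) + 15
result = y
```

x = '995'; y = 1010; result = 1010

1010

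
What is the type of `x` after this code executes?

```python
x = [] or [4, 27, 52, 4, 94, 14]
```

'or' returns first truthy value (list)

list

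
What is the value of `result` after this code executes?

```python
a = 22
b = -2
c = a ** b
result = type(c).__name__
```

a is int; b is int; c is float; result = 'float'

'float'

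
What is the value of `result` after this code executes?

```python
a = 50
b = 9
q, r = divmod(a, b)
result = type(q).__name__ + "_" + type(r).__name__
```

a is int; b is int; q is int; r is int; result = 'int_int'

'int_int'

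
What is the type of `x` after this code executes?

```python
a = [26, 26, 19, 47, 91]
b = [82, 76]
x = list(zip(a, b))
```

list(zip()) returns a list of tuples

list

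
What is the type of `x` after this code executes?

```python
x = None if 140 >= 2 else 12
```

140 >= 2 is True, so the if branch is taken

NoneType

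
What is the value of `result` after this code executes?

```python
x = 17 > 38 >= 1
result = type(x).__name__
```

x is bool; result = 'bool'

'bool'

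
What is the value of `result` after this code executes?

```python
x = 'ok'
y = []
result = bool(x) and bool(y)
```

x = 'ok'; y = []; result = False

False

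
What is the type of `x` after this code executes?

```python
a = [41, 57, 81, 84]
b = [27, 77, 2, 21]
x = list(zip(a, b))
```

list(zip()) returns a list of tuples

list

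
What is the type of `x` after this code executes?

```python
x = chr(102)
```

chr() returns str (single char)

str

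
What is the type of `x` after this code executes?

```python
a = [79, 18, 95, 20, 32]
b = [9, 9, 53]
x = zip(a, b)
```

zip() returns a zip object

zip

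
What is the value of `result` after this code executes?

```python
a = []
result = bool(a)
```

a = []; result = False

False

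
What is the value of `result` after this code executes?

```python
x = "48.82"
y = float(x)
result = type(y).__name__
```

x is str; y is float; result = 'float'

'float'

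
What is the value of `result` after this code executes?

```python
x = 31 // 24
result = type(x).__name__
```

x is int; result = 'int'

'int'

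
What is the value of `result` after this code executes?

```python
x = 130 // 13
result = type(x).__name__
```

x is int; result = 'int'

'int'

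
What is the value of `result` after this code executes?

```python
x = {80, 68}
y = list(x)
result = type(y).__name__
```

x is set; y is list; result = 'list'

'list'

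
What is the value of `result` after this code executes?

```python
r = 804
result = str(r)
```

r = 804; result = '804'

'804'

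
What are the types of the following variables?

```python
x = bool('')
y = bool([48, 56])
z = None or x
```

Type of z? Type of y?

None or bool returns the bool; bool() returns bool

bool, bool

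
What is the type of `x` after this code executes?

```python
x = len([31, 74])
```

len() always returns int

int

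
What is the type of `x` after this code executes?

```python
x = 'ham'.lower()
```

str.lower() returns str

str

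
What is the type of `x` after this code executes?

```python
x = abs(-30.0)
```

abs() of float returns float

float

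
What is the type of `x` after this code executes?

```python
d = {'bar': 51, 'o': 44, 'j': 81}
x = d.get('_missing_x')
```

dict.get() returns None when key not found

NoneType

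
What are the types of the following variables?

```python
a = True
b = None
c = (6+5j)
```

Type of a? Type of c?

a is assigned the constant True, which has type bool; c is assigned (6+5j), an int plus an imaginary literal (j suffix), which evaluates to complex

bool, complex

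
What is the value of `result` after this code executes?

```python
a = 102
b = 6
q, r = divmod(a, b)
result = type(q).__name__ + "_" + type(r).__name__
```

a is int; b is int; q is int; r is int; result = 'int_int'

'int_int'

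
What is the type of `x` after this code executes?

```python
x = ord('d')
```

ord() returns int (code point)

int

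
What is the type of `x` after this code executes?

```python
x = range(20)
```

range() returns a range object

range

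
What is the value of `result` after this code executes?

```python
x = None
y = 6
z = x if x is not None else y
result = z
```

x = None; y = 6; z = 6; result = 6

6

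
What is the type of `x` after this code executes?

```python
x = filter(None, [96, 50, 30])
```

filter() returns a filter object

filter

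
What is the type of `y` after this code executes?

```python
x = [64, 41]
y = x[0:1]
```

Slicing a list returns a list

list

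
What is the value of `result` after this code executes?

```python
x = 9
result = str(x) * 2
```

x = 9; result = '99'

'99'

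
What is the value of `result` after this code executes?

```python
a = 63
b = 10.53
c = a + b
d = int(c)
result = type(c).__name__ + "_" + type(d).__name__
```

a is int; b is float; c is float; d is int; result = 'float_int'

'float_int'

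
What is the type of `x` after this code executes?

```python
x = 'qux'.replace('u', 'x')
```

str.replace() returns str

str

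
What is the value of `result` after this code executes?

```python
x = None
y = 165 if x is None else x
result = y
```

x = None; y = 165; result = 165

165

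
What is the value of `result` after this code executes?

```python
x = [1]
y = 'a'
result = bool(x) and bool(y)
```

x = [1]; y = 'a'; result = True

True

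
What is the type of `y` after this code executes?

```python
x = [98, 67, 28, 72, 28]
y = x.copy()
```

list.copy() returns list

list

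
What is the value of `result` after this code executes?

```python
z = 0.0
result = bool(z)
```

z = 0.0; result = False

False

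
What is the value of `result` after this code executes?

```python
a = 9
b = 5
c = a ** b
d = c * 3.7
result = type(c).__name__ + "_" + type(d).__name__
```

a is int; b is int; c is int; d is float; result = 'int_float'

'int_float'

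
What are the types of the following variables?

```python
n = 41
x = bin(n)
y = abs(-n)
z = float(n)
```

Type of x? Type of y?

bin() returns str; abs() of int returns int

str, int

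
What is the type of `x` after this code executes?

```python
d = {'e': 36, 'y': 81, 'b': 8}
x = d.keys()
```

.keys() returns dict_keys view

dict_keys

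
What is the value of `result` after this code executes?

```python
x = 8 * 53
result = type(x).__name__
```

x is int; result = 'int'

'int'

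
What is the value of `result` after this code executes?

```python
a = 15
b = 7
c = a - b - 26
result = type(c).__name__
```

a is int; b is int; c is int; result = 'int'

'int'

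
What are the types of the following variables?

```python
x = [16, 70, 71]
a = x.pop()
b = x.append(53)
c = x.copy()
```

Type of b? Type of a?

append() returns None; pop() returns element

NoneType, int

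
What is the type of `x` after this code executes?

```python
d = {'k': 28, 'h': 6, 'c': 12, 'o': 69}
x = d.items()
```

dict.items() returns dict_items view

dict_items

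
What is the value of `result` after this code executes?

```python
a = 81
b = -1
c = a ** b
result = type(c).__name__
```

a is int; b is int; c is float; result = 'float'

'float'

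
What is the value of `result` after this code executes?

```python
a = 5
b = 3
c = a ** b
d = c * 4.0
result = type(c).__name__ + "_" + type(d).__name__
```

a is int; b is int; c is int; d is float; result = 'int_float'

'int_float'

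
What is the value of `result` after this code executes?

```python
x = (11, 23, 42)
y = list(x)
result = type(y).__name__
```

x is tuple; y is list; result = 'list'

'list'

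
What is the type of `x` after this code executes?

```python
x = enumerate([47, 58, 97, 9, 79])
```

enumerate() returns an enumerate object

enumerate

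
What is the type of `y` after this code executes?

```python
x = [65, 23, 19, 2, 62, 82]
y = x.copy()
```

list.copy() returns list

list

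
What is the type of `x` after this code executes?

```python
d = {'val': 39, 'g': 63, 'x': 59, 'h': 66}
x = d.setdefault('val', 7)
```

dict.setdefault() returns the (existing or default) value

int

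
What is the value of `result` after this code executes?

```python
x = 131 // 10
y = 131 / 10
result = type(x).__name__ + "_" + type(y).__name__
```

x is int; y is float; result = 'int_float'

'int_float'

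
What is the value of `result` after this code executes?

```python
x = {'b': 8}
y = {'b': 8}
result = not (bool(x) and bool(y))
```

x = {'b': 8}; y = {'b': 8}; result = False

False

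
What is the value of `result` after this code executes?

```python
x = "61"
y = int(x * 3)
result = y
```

x = '61'; y = 616161; result = 616161

616161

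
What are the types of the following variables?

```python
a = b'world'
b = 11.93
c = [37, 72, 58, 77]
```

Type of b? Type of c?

b is assigned a number with a decimal point, so it is a float; c is assigned a list literal (square brackets)

float, list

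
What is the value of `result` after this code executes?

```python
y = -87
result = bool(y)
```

y = -87; result = True

True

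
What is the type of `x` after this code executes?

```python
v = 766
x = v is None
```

'is' comparison returns bool

bool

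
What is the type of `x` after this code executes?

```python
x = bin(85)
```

bin() returns str representation

str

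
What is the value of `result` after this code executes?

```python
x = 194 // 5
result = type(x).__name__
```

x is int; result = 'int'

'int'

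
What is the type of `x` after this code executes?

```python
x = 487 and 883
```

'and' with truthy values returns last operand (int)

int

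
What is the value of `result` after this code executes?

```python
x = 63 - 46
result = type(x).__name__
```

x is int; result = 'int'

'int'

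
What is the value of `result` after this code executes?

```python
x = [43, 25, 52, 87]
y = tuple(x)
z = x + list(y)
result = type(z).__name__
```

x is list; y is tuple; z is list; result = 'list'

'list'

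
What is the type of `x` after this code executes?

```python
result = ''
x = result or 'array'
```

'or' returns first truthy value (str)

str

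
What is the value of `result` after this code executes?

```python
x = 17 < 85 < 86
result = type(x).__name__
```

x is bool; result = 'bool'

'bool'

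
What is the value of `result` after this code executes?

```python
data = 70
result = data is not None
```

data = 70; result = True

True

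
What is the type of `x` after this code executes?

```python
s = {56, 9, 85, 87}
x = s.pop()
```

Popping from set[int] returns int

int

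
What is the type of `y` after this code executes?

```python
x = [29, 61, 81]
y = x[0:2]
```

Slicing a list returns a list

list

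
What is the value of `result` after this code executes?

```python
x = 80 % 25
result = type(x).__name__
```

x is int; result = 'int'

'int'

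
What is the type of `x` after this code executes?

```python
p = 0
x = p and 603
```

'and' returns first falsy value (0 is int)

int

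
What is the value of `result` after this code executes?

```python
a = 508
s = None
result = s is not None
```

a = 508; s = None; result = False

False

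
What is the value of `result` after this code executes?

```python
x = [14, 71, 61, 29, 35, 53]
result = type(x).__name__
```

x is list; result = 'list'

'list'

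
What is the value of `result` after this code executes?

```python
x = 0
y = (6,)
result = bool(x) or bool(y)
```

x = 0; y = (6,); result = True

True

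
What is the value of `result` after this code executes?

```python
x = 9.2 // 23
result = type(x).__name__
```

x is float; result = 'float'

'float'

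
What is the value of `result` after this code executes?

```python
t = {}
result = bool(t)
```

t = {}; result = False

False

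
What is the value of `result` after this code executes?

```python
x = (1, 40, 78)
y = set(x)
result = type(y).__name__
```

x is tuple; y is set; result = 'set'

'set'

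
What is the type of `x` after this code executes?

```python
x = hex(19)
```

hex() returns str representation

str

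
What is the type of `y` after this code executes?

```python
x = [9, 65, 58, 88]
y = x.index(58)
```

list.index() returns int

int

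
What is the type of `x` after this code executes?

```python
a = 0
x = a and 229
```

'and' returns first falsy value (0 is int)

int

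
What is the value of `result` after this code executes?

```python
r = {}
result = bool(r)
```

r = {}; result = False

False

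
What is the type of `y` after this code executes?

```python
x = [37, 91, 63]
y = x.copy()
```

list.copy() returns list

list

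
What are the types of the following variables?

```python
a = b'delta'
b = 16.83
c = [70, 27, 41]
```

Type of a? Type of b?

a is assigned a bytes literal (b'...' prefix); b is assigned a number with a decimal point, so it is a float

bytes, float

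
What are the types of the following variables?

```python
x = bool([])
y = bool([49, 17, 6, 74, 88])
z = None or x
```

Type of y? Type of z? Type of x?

bool() returns bool; None or bool returns the bool; bool() returns bool

bool, bool, bool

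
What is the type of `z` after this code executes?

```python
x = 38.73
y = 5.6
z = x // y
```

float // float = float

float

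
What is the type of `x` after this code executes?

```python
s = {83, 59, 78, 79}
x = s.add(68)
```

set.add() returns None (mutates in place)

NoneType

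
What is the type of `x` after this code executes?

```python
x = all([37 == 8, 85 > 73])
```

all() returns bool

bool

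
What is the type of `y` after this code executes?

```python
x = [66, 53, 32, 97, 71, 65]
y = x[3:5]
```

Slicing a list returns a list

list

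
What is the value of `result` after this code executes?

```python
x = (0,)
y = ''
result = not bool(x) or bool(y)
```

x = (0,); y = ''; result = False

False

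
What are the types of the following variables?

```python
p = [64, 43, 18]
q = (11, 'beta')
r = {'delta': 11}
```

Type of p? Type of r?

p is assigned a list literal (square brackets); r is assigned a dict literal ({key: value})

list, dict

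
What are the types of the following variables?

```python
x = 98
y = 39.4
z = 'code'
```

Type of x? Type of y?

x is assigned a bare integer (no decimal point), so it is an int; y is assigned a number with a decimal point, so it is a float

int, float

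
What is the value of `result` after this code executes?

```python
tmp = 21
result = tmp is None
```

tmp = 21; result = False

False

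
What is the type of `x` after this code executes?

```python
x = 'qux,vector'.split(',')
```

str.split() returns list

list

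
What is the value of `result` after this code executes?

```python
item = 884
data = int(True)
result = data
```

item = 884; data = 1; result = 1

1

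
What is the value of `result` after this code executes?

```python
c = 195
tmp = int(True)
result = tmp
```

c = 195; tmp = 1; result = 1

1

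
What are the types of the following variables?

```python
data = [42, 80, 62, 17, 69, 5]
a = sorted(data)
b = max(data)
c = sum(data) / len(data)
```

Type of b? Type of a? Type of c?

max of ints returns int; sorted() returns list; int / int = float

int, list, float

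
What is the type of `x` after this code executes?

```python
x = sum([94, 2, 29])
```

sum() of ints returns int

int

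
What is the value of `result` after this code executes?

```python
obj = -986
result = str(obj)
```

obj = -986; result = '-986'

'-986'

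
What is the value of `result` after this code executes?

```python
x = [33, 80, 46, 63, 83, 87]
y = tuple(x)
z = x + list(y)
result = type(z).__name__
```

x is list; y is tuple; z is list; result = 'list'

'list'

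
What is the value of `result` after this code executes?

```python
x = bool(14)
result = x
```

x = True; result = True

True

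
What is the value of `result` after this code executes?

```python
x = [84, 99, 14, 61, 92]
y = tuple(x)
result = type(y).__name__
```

x is list; y is tuple; result = 'tuple'

'tuple'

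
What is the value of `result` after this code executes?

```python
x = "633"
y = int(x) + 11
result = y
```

x = '633'; y = 644; result = 644

644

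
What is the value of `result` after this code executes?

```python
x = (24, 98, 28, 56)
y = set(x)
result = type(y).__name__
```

x is tuple; y is set; result = 'set'

'set'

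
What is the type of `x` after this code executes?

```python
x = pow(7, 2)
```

pow(int, int) returns int

int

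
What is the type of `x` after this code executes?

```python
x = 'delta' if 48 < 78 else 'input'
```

Both branches of conditional are str

str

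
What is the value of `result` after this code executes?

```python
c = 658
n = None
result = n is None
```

c = 658; n = None; result = True

True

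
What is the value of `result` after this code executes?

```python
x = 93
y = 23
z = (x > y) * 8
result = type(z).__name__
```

x is int; y is int; z is int; result = 'int'

'int'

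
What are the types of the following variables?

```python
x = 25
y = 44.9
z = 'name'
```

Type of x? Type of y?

x is assigned a bare integer (no decimal point), so it is an int; y is assigned a number with a decimal point, so it is a float

int, float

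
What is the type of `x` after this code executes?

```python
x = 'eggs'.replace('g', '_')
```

str.replace() returns str

str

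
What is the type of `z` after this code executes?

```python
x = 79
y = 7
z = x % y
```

int % int = int

int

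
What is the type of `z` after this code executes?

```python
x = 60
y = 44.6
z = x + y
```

int + float = float

float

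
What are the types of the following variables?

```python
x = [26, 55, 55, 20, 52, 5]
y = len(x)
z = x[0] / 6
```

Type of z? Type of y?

int / int = float; len() returns int

float, int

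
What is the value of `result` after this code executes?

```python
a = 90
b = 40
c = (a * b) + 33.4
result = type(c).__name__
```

a is int; b is int; c is float; result = 'float'

'float'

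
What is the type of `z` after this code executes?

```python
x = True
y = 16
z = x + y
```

bool + int = int (bool is subclass of int)

int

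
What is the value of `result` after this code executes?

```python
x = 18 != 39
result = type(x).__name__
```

x is bool; result = 'bool'

'bool'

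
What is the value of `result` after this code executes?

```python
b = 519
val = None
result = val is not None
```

b = 519; val = None; result = False

False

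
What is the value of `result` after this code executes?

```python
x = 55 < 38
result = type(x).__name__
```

x is bool; result = 'bool'

'bool'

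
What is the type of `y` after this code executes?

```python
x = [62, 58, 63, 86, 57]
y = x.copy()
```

list.copy() returns list

list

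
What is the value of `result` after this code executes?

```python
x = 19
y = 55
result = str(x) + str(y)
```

x = 19; y = 55; result = '1955'

'1955'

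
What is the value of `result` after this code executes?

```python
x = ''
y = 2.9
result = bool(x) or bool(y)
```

x = ''; y = 2.9; result = True

True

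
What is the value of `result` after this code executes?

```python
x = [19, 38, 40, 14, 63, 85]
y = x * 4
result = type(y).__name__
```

x is list; y is list; result = 'list'

'list'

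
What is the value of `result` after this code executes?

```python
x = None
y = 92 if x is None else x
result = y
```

x = None; y = 92; result = 92

92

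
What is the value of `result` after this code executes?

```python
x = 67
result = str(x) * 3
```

x = 67; result = '676767'

'676767'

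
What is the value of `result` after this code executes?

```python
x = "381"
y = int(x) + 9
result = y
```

x = '381'; y = 390; result = 390

390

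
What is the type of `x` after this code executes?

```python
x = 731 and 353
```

'and' with truthy values returns last operand (int)

int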